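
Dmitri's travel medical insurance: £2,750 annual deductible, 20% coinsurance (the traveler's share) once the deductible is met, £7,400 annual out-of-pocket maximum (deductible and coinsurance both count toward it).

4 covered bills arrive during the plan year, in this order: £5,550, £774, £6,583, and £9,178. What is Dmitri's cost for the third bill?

£1,316.60

Bill 1, £5,550: £2,750 to deductible, leaving £2,800; traveler's 20% is £560. Traveler pays £3,310; OOP now £3,310.
Bill 2, £774: 20% coinsurance on £774 = £154.80. Traveler pays £154.80; OOP now £3,464.80.
Bill 3, £6,583: 20% coinsurance on £6,583 = £1,316.60. Traveler owes £1,316.60 (running OOP £4,781.40).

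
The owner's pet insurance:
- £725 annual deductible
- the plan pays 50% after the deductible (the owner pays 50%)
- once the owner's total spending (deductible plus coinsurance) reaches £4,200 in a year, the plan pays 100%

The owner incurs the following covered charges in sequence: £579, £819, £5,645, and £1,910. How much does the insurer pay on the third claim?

#1 (£579): all of it applies to the deductible. Owner owes £579 (running OOP £579). Plan pays £579 − £579 = £0.
#2 (£819): deductible takes £146, £673 remains; owner's 50% is £336.50. Owner pays £482.50; OOP now £1,061.50. Plan pays £819 − £482.50 = £336.50.
#3 (£5,645): deductible met; 50% of £5,645 = £2,822.50. Owner pays £2,822.50; OOP now £3,884. Insurer: £5,645 − £2,822.50 = £2,822.50.

£2,822.50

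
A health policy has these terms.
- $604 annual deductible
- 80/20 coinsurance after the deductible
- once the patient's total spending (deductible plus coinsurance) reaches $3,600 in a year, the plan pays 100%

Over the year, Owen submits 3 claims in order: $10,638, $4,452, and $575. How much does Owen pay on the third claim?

#1 ($10,638): $604 to deductible, leaving $10,034; coinsurance $10,034 × 20% = $2,006.80. Patient owes $2,610.80 (running OOP $2,610.80).
#2 ($4,452): 20% coinsurance on $4,452 = $890.40. Cost to patient: $890.40. OOP to date $3,501.20.
#3 ($575): 20% coinsurance on $575 = $115. Adding that to $3,501.20 gives $3,616.20, past the $3,600 cap; patient pays only $3,600 − $3,501.20 = $98.80.

$98.80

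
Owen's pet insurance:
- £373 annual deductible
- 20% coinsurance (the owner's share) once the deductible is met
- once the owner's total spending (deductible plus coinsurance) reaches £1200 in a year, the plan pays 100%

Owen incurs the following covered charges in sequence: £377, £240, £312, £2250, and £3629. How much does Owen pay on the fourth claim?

£450

#1 (£377): £373 to deductible, leaving £4; 20% of £4 = £0.80. Owner pays £373.80; OOP now £373.80.
#2 (£240): deductible met; 20% of £240 = £48. Owner pays £48; OOP now £421.80.
#3 (£312): 20% coinsurance on £312 = £62.40. Owner owes £62.40 (running OOP £484.20).
#4 (£2250): 20% coinsurance on £2250 = £450. Owner owes £450 (running OOP £934.20).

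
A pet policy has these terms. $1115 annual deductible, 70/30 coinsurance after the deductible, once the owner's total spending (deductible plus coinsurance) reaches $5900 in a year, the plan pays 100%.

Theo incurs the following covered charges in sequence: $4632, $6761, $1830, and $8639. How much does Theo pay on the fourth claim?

Bill 1, $4632: $1115 finishes the deductible; $3517 goes to coinsurance; 30% of $3517 = $1055.10. Owner owes $2170.10 (running OOP $2170.10).
Bill 2, $6761: deductible met; 30% of $6761 = $2028.30. Owner owes $2028.30 (running OOP $4198.40).
Bill 3, $1830: deductible already satisfied, so owner's share is 30% × $1830 = $549. Owner pays $549; OOP now $4747.40.
Bill 4, $8639: 30% coinsurance on $8639 = $2591.70. Adding that to $4747.40 gives $7339.10, past the $5900 cap; owner pays only $5900 − $4747.40 = $1152.60.

$1152.60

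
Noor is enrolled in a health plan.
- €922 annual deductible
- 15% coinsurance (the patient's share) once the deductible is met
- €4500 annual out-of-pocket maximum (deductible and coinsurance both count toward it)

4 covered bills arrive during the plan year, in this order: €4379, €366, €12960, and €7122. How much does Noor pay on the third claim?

Bill 1, €4379: €922 to deductible, leaving €3457; 15% of €3457 = €518.55. Patient owes €1440.55 (running OOP €1440.55).
Bill 2, €366: 15% coinsurance on €366 = €54.90. Cost to patient: €54.90. OOP to date €1495.45.
Bill 3, €12960: deductible met; 15% of €12960 = €1944. Cost to patient: €1944. OOP to date €3439.45.

€1944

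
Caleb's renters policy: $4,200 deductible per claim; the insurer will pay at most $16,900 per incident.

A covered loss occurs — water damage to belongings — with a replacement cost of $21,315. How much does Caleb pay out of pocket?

After the deductible, $21,315 − $4,200 = $17,115 remains.
The $16,900 per-incident cap binds; insurer pays $16,900.
Out of pocket: $21,315 − $16,900 = $4,415.

$4,415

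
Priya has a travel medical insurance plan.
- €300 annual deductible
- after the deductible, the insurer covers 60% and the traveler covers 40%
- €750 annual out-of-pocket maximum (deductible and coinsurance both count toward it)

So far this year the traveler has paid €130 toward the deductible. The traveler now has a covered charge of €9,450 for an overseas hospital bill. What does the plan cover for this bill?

€8,830

€130 of the €300 deductible is already met, leaving €170.
After the €170 deductible portion, €9,450 − €170 = €9,280 is subject to coinsurance.
40% of €9,280 = €3,712 falls to the traveler.
So the traveler owes €170 + €3,712 = €3,882 before any cap.
Year-to-date out-of-pocket would reach €130 + €3,882 = €4,012, above the €750 maximum, so the traveler pays only €750 − €130 = €620.
Insurer pays the balance: €9,450 − €620 = €8,830.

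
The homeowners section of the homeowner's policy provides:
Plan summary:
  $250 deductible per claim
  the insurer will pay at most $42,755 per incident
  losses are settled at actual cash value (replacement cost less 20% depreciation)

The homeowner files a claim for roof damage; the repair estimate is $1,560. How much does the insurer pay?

$998

Actual cash value after 20% depreciation: $1,560 × 80% = $1,248.
After the deductible, $1,248 − $250 = $998 remains.
$998 ≤ $42,755, so the limit doesn't bind; insurer pays $998.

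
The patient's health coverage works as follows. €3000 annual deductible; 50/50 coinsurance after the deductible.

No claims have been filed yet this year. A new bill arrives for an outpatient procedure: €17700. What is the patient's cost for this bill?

Nothing has been paid toward the €3000 deductible, so the first €3000 of this charge is applied there.
The remaining €14700 (= €17700 − €3000) moves to coinsurance.
Coinsurance: €14700 × 50% = €7350.
Patient responsibility: €3000 + €7350 = €10350.

€10350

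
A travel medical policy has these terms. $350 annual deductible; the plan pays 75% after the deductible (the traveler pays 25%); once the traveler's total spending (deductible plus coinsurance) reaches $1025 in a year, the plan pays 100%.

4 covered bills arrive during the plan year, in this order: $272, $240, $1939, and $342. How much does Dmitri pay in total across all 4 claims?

Bill 1, $272: all of it applies to the deductible. Traveler owes $272 (running OOP $272).
Bill 2, $240: $78 to deductible, leaving $162; coinsurance $162 × 25% = $40.50. Cost to traveler: $118.50. OOP to date $390.50.
Bill 3, $1939: deductible already satisfied, so traveler's share is 25% × $1939 = $484.75. Cost to traveler: $484.75. OOP to date $875.25.
Bill 4, $342: deductible met; 25% of $342 = $85.50. Traveler owes $85.50 (running OOP $960.75).
Summing the traveler's payments: $272 + $118.50 + $484.75 + $85.50 = $960.75.

$960.75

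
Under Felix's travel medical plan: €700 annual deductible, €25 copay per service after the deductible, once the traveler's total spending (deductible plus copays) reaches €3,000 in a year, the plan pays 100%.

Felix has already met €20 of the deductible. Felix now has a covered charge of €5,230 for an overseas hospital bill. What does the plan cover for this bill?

€4,525

Remaining deductible: €700 − €20 = €680.
After the €680 deductible portion, €5,230 − €680 = €4,550 is subject to the copay.
Copay on this service: €25.
Traveler responsibility before any cap: €680 + €25 = €705.
Total out-of-pocket so far would be €20 + €705 = €725, below the €3,000 cap — no reduction.
The plan picks up €5,230 − €705 = €4,525.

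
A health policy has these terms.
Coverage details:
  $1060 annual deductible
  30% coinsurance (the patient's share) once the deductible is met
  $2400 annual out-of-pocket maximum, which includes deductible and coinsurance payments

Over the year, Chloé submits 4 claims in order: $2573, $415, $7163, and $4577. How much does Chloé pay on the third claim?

$761.60

Claim 1 ($2573): deductible takes $1060, $1513 remains; coinsurance $1513 × 30% = $453.90. Patient owes $1513.90 (running OOP $1513.90).
Claim 2 ($415): deductible already satisfied, so patient's share is 30% × $415 = $124.50. Patient owes $124.50 (running OOP $1638.40).
Claim 3 ($7163): deductible already satisfied, so patient's share is 30% × $7163 = $2148.90. OOP would hit $3787.30 > $2400, so the cap limits the patient to $2400 − $1638.40 = $761.60.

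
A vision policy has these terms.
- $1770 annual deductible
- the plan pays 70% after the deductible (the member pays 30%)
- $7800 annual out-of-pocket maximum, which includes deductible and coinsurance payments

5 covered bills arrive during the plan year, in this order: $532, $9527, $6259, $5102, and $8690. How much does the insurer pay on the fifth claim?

Claim 1 ($532): entire amount goes to the deductible. Member pays $532; OOP now $532. Insurer: $532 − $532 = $0.
Claim 2 ($9527): $1238 finishes the deductible; $8289 goes to coinsurance; member's 30% is $2486.70. Member pays $3724.70; OOP now $4256.70. Insurer: $9527 − $3724.70 = $5802.30.
Claim 3 ($6259): 30% coinsurance on $6259 = $1877.70. Cost to member: $1877.70. OOP to date $6134.40. Plan pays $6259 − $1877.70 = $4381.30.
Claim 4 ($5102): 30% coinsurance on $5102 = $1530.60. Member owes $1530.60 (running OOP $7665). Insurer: $5102 − $1530.60 = $3571.40.
Claim 5 ($8690): 30% coinsurance on $8690 = $2607. OOP would hit $10272 > $7800, so the cap limits the member to $7800 − $7665 = $135. Insurer: $8690 − $135 = $8555.

$8555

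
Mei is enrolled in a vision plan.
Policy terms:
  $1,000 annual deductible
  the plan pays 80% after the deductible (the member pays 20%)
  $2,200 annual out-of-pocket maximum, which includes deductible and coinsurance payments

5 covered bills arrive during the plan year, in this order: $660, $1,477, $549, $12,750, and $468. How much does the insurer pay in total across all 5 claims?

Claim 1 — $660: fully absorbed by the deductible. Member owes $660 (running OOP $660). Plan pays $660 − $660 = $0.
Claim 2 — $1,477: $340 to deductible, leaving $1,137; coinsurance $1,137 × 20% = $227.40. Member owes $567.40 (running OOP $1,227.40). Insurer: $1,477 − $567.40 = $909.60.
Claim 3 — $549: deductible already satisfied, so member's share is 20% × $549 = $109.80. Member pays $109.80; OOP now $1,337.20. Insurer: $549 − $109.80 = $439.20.
Claim 4 — $12,750: 20% coinsurance on $12,750 = $2,550. OOP would hit $3,887.20 > $2,200, so the cap limits the member to $2,200 − $1,337.20 = $862.80. Insurer: $12,750 − $862.80 = $11,887.20.
Claim 5 — $468: 20% coinsurance on $468 = $93.60. OOP would hit $2,293.60 > $2,200, so the cap limits the member to $2,200 − $2,200 = $0. Insurer: $468 − $0 = $468.
Insurer total = bills − member's total = $15,904 − $2,200 = $13,704.

$13,704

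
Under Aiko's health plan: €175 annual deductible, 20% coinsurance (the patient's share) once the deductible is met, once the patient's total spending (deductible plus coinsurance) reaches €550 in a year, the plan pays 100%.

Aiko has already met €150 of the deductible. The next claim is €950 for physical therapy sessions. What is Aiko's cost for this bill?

€210

€150 of the €175 deductible is already met, leaving €25.
That leaves €950 − €25 = €925 for coinsurance.
Coinsurance: €925 × 20% = €185.
That puts the patient's cost at €25 + €185 = €210 before any cap.
Total out-of-pocket so far would be €150 + €210 = €360, below the €550 cap — no reduction.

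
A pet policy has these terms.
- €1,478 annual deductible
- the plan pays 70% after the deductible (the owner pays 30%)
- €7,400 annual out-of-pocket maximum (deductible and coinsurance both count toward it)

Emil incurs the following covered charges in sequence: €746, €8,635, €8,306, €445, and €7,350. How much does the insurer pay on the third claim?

Bill 1, €746: all of it applies to the deductible. Owner pays €746; OOP now €746. Plan pays €746 − €746 = €0.
Bill 2, €8,635: €732 finishes the deductible; €7,903 goes to coinsurance; coinsurance €7,903 × 30% = €2,370.90. Cost to owner: €3,102.90. OOP to date €3,848.90. Plan pays €8,635 − €3,102.90 = €5,532.10.
Bill 3, €8,306: deductible met; 30% of €8,306 = €2,491.80. Cost to owner: €2,491.80. OOP to date €6,340.70. Plan pays €8,306 − €2,491.80 = €5,814.20.

€5,814.20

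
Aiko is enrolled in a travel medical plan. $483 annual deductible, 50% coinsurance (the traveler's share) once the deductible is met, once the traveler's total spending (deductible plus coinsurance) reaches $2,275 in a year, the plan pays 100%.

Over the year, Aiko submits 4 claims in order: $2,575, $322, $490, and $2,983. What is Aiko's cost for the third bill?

Claim 1 ($2,575): deductible takes $483, $2,092 remains; traveler's 50% is $1,046. Cost to traveler: $1,529. OOP to date $1,529.
Claim 2 ($322): deductible met; 50% of $322 = $161. Traveler pays $161; OOP now $1,690.
Claim 3 ($490): 50% coinsurance on $490 = $245. Cost to traveler: $245. OOP to date $1,935.

$245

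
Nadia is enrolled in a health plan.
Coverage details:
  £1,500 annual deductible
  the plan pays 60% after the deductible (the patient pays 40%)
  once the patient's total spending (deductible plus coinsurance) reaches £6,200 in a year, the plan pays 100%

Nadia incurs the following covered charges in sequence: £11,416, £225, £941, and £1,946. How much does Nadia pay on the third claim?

£376.40

Claim 1 (£11,416): deductible takes £1,500, £9,916 remains; 40% of £9,916 = £3,966.40. Patient pays £5,466.40; OOP now £5,466.40.
Claim 2 (£225): deductible met; 40% of £225 = £90. Patient pays £90; OOP now £5,556.40.
Claim 3 (£941): deductible met; 40% of £941 = £376.40. Patient pays £376.40; OOP now £5,932.80.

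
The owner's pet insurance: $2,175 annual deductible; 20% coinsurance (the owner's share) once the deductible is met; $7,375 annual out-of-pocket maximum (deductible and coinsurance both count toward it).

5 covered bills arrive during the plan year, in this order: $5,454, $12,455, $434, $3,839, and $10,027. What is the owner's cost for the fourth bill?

Bill 1, $5,454: $2,175 to deductible, leaving $3,279; 20% of $3,279 = $655.80. Owner owes $2,830.80 (running OOP $2,830.80).
Bill 2, $12,455: deductible met; 20% of $12,455 = $2,491. Owner pays $2,491; OOP now $5,321.80.
Bill 3, $434: 20% coinsurance on $434 = $86.80. Owner owes $86.80 (running OOP $5,408.60).
Bill 4, $3,839: 20% coinsurance on $3,839 = $767.80. Owner pays $767.80; OOP now $6,176.40.

$767.80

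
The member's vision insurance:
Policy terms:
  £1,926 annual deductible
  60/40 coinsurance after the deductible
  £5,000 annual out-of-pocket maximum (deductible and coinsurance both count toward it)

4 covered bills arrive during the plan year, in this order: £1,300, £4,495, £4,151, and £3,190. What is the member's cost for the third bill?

Claim 1 (£1,300): all of it applies to the deductible. Member owes £1,300 (running OOP £1,300).
Claim 2 (£4,495): £626 finishes the deductible; £3,869 goes to coinsurance; member's 40% is £1,547.60. Cost to member: £2,173.60. OOP to date £3,473.60.
Claim 3 (£4,151): deductible met; 40% of £4,151 = £1,660.40. OOP would hit £5,134 > £5,000, so the cap limits the member to £5,000 − £3,473.60 = £1,526.40.

£1,526.40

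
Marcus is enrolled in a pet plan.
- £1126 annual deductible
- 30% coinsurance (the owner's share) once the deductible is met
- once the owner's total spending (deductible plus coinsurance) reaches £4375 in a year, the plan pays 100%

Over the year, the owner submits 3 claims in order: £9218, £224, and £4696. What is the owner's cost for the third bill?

£754.20

#1 (£9218): £1126 to deductible, leaving £8092; 30% of £8092 = £2427.60. Cost to owner: £3553.60. OOP to date £3553.60.
#2 (£224): deductible already satisfied, so owner's share is 30% × £224 = £67.20. Cost to owner: £67.20. OOP to date £3620.80.
#3 (£4696): 30% coinsurance on £4696 = £1408.80. OOP would hit £5029.60 > £4375, so the cap limits the owner to £4375 − £3620.80 = £754.20.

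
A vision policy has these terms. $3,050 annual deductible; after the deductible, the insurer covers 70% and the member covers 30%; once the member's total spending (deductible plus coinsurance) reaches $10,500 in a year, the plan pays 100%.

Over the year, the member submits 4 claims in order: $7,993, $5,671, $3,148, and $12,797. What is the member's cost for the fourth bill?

Claim 1 ($7,993): $3,050 finishes the deductible; $4,943 goes to coinsurance; 30% of $4,943 = $1,482.90. Member pays $4,532.90; OOP now $4,532.90.
Claim 2 ($5,671): deductible already satisfied, so member's share is 30% × $5,671 = $1,701.30. Cost to member: $1,701.30. OOP to date $6,234.20.
Claim 3 ($3,148): deductible already satisfied, so member's share is 30% × $3,148 = $944.40. Member owes $944.40 (running OOP $7,178.60).
Claim 4 ($12,797): 30% coinsurance on $12,797 = $3,839.10. That would push OOP to $11,017.70, over the $10,500 cap, so member pays $10,500 − $7,178.60 = $3,321.40.

$3,321.40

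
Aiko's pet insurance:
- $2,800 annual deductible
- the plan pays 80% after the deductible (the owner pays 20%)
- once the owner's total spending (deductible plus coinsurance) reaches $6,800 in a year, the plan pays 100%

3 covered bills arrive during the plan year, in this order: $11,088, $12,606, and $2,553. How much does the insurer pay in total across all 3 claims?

$19,447

Claim 1 ($11,088): $2,800 finishes the deductible; $8,288 goes to coinsurance; coinsurance $8,288 × 20% = $1,657.60. Owner pays $4,457.60; OOP now $4,457.60. Plan pays $11,088 − $4,457.60 = $6,630.40.
Claim 2 ($12,606): deductible met; 20% of $12,606 = $2,521.20. OOP would hit $6,978.80 > $6,800, so the cap limits the owner to $6,800 − $4,457.60 = $2,342.40. Insurer: $12,606 − $2,342.40 = $10,263.60.
Claim 3 ($2,553): deductible met; 20% of $2,553 = $510.60. That would push OOP to $7,310.60, over the $6,800 cap, so owner pays $6,800 − $6,800 = $0. Insurer: $2,553 − $0 = $2,553.
Insurer total = bills − owner's total = $26,247 − $6,800 = $19,447.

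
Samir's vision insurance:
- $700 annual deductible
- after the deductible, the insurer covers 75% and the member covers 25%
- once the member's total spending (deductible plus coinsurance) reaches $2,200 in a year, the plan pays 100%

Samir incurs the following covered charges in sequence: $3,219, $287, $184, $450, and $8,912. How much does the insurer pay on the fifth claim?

$8,272

Bill 1, $3,219: $700 to deductible, leaving $2,519; 25% of $2,519 = $629.75. Member pays $1,329.75; OOP now $1,329.75. Insurer: $3,219 − $1,329.75 = $1,889.25.
Bill 2, $287: deductible already satisfied, so member's share is 25% × $287 = $71.75. Member pays $71.75; OOP now $1,401.50. Plan pays $287 − $71.75 = $215.25.
Bill 3, $184: 25% coinsurance on $184 = $46. Member owes $46 (running OOP $1,447.50). Insurer: $184 − $46 = $138.
Bill 4, $450: deductible met; 25% of $450 = $112.50. Cost to member: $112.50. OOP to date $1,560. Plan pays $450 − $112.50 = $337.50.
Bill 5, $8,912: 25% coinsurance on $8,912 = $2,228. That would push OOP to $3,788, over the $2,200 cap, so member pays $2,200 − $1,560 = $640. Insurer: $8,912 − $640 = $8,272.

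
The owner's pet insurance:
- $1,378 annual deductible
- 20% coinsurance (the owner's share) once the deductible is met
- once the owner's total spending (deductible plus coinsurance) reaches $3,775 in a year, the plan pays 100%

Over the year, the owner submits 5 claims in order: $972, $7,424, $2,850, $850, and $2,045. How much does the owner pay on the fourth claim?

$170

Claim 1 — $972: all of it applies to the deductible. Owner pays $972; OOP now $972.
Claim 2 — $7,424: $406 finishes the deductible; $7,018 goes to coinsurance; owner's 20% is $1,403.60. Owner pays $1,809.60; OOP now $2,781.60.
Claim 3 — $2,850: deductible already satisfied, so owner's share is 20% × $2,850 = $570. Cost to owner: $570. OOP to date $3,351.60.
Claim 4 — $850: deductible met; 20% of $850 = $170. Owner owes $170 (running OOP $3,521.60).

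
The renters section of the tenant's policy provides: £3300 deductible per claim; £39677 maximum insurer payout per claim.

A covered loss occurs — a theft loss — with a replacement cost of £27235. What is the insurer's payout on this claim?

After the deductible, £27235 − £3300 = £23935 remains.
£23935 ≤ £39677, so the limit doesn't bind; insurer pays £23935.

£23935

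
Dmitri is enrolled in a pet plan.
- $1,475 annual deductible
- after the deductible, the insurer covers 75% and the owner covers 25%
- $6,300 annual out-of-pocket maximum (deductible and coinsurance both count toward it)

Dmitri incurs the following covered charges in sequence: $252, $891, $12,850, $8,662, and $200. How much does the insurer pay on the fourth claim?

Claim 1 — $252: all of it applies to the deductible. Owner pays $252; OOP now $252. Insurer: $252 − $252 = $0.
Claim 2 — $891: all of it applies to the deductible. Owner pays $891; OOP now $1,143. Insurer: $891 − $891 = $0.
Claim 3 — $12,850: $332 finishes the deductible; $12,518 goes to coinsurance; 25% of $12,518 = $3,129.50. Owner owes $3,461.50 (running OOP $4,604.50). Plan pays $12,850 − $3,461.50 = $9,388.50.
Claim 4 — $8,662: deductible met; 25% of $8,662 = $2,165.50. Adding that to $4,604.50 gives $6,770, past the $6,300 cap; owner pays only $6,300 − $4,604.50 = $1,695.50. Plan pays $8,662 − $1,695.50 = $6,966.50.

$6,966.50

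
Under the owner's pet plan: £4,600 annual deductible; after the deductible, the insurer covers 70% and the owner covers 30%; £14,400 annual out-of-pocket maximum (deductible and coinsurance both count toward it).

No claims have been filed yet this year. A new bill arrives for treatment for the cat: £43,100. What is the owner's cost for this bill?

Nothing has been paid toward the £4,600 deductible, so the first £4,600 of this charge is applied there.
After the £4,600 deductible portion, £43,100 − £4,600 = £38,500 is subject to coinsurance.
Coinsurance: £38,500 × 30% = £11,550.
So the owner owes £4,600 + £11,550 = £16,150 before any cap.
Year-to-date out-of-pocket would reach £0 + £16,150 = £16,150, above the £14,400 maximum, so the owner pays only £14,400 − £0 = £14,400.

£14,400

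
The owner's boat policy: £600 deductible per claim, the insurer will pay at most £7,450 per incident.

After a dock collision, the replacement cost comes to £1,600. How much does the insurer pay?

£1,000

Less the £600 deductible: £1,600 − £600 = £1,000.
That's under the £7,450 cap, so the insurer reimburses the full £1,000.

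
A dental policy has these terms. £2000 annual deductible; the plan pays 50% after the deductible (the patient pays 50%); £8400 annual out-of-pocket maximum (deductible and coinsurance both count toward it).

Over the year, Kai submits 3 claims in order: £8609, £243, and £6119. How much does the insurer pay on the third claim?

#1 (£8609): deductible takes £2000, £6609 remains; coinsurance £6609 × 50% = £3304.50. Patient pays £5304.50; OOP now £5304.50. Insurer: £8609 − £5304.50 = £3304.50.
#2 (£243): 50% coinsurance on £243 = £121.50. Patient pays £121.50; OOP now £5426. Plan pays £243 − £121.50 = £121.50.
#3 (£6119): deductible met; 50% of £6119 = £3059.50. That would push OOP to £8485.50, over the £8400 cap, so patient pays £8400 − £5426 = £2974. Plan pays £6119 − £2974 = £3145.

£3145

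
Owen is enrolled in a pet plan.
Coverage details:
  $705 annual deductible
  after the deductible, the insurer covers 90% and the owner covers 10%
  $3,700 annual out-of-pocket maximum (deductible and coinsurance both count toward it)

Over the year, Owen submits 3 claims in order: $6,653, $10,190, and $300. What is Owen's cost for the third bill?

$30

Claim 1 — $6,653: deductible takes $705, $5,948 remains; 10% of $5,948 = $594.80. Cost to owner: $1,299.80. OOP to date $1,299.80.
Claim 2 — $10,190: deductible already satisfied, so owner's share is 10% × $10,190 = $1,019. Owner owes $1,019 (running OOP $2,318.80).
Claim 3 — $300: deductible already satisfied, so owner's share is 10% × $300 = $30. Owner owes $30 (running OOP $2,348.80).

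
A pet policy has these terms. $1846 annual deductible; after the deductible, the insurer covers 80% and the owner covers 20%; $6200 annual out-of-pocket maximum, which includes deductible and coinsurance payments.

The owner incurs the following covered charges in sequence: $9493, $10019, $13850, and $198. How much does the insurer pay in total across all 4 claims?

#1 ($9493): $1846 to deductible, leaving $7647; 20% of $7647 = $1529.40. Cost to owner: $3375.40. OOP to date $3375.40. Plan pays $9493 − $3375.40 = $6117.60.
#2 ($10019): deductible met; 20% of $10019 = $2003.80. Owner pays $2003.80; OOP now $5379.20. Plan pays $10019 − $2003.80 = $8015.20.
#3 ($13850): deductible already satisfied, so owner's share is 20% × $13850 = $2770. Adding that to $5379.20 gives $8149.20, past the $6200 cap; owner pays only $6200 − $5379.20 = $820.80. Insurer: $13850 − $820.80 = $13029.20.
#4 ($198): deductible already satisfied, so owner's share is 20% × $198 = $39.60. OOP would hit $6239.60 > $6200, so the cap limits the owner to $6200 − $6200 = $0. Insurer: $198 − $0 = $198.
Insurer total = bills − owner's total = $33560 − $6200 = $27360.

$27360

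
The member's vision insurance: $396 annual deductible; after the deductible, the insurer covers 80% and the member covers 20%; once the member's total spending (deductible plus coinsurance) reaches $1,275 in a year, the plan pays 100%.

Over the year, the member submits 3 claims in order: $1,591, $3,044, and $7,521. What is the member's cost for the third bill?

#1 ($1,591): $396 finishes the deductible; $1,195 goes to coinsurance; 20% of $1,195 = $239. Member owes $635 (running OOP $635).
#2 ($3,044): deductible met; 20% of $3,044 = $608.80. Member owes $608.80 (running OOP $1,243.80).
#3 ($7,521): deductible already satisfied, so member's share is 20% × $7,521 = $1,504.20. Adding that to $1,243.80 gives $2,748, past the $1,275 cap; member pays only $1,275 − $1,243.80 = $31.20.

$31.20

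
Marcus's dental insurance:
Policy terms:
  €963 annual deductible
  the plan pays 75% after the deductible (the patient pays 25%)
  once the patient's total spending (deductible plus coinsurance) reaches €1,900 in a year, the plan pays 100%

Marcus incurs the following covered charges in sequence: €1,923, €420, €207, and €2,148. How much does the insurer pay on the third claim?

Claim 1 — €1,923: deductible takes €963, €960 remains; 25% of €960 = €240. Cost to patient: €1,203. OOP to date €1,203. Insurer: €1,923 − €1,203 = €720.
Claim 2 — €420: deductible already satisfied, so patient's share is 25% × €420 = €105. Cost to patient: €105. OOP to date €1,308. Plan pays €420 − €105 = €315.
Claim 3 — €207: 25% coinsurance on €207 = €51.75. Patient owes €51.75 (running OOP €1,359.75). Plan pays €207 − €51.75 = €155.25.

€155.25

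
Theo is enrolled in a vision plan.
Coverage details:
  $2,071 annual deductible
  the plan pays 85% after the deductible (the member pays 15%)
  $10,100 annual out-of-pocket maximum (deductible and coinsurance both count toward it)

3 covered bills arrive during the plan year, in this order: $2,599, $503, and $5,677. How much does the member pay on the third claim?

Claim 1 ($2,599): deductible takes $2,071, $528 remains; 15% of $528 = $79.20. Member owes $2,150.20 (running OOP $2,150.20).
Claim 2 ($503): 15% coinsurance on $503 = $75.45. Cost to member: $75.45. OOP to date $2,225.65.
Claim 3 ($5,677): deductible already satisfied, so member's share is 15% × $5,677 = $851.55. Member owes $851.55 (running OOP $3,077.20).

$851.55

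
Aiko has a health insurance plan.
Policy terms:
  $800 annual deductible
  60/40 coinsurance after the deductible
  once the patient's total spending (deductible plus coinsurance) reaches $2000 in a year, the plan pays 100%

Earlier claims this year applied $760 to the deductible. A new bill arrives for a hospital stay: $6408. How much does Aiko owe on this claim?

$1240

Deductible still to meet: $800 − $760 = $40.
After the $40 deductible portion, $6408 − $40 = $6368 is subject to coinsurance.
40% of $6368 = $2547.20 falls to the patient.
So the patient owes $40 + $2547.20 = $2587.20 before any cap.
That would bring total out-of-pocket to $3347.20, past the $2000 cap. The patient is capped at $2000 − $760 = $1240 on this claim.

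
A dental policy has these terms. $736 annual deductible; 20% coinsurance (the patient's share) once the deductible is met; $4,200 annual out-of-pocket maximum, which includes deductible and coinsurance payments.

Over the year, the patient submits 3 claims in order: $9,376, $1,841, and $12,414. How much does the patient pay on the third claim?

$1,367.80

#1 ($9,376): $736 to deductible, leaving $8,640; coinsurance $8,640 × 20% = $1,728. Cost to patient: $2,464. OOP to date $2,464.
#2 ($1,841): deductible already satisfied, so patient's share is 20% × $1,841 = $368.20. Patient pays $368.20; OOP now $2,832.20.
#3 ($12,414): deductible already satisfied, so patient's share is 20% × $12,414 = $2,482.80. OOP would hit $5,315 > $4,200, so the cap limits the patient to $4,200 − $2,832.20 = $1,367.80.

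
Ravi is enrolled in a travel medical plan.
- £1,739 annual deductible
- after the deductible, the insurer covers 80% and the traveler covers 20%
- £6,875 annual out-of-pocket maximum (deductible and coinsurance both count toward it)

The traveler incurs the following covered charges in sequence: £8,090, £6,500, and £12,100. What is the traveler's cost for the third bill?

£2,420

#1 (£8,090): £1,739 finishes the deductible; £6,351 goes to coinsurance; 20% of £6,351 = £1,270.20. Traveler pays £3,009.20; OOP now £3,009.20.
#2 (£6,500): deductible already satisfied, so traveler's share is 20% × £6,500 = £1,300. Traveler owes £1,300 (running OOP £4,309.20).
#3 (£12,100): 20% coinsurance on £12,100 = £2,420. Cost to traveler: £2,420. OOP to date £6,729.20.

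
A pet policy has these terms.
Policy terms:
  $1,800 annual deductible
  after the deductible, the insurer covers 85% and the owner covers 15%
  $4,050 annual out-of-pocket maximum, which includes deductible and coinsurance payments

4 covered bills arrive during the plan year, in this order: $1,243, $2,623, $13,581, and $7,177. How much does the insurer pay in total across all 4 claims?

Claim 1 — $1,243: entire amount goes to the deductible. Cost to owner: $1,243. OOP to date $1,243. Insurer: $1,243 − $1,243 = $0.
Claim 2 — $2,623: deductible takes $557, $2,066 remains; owner's 15% is $309.90. Owner pays $866.90; OOP now $2,109.90. Plan pays $2,623 − $866.90 = $1,756.10.
Claim 3 — $13,581: deductible already satisfied, so owner's share is 15% × $13,581 = $2,037.15. OOP would hit $4,147.05 > $4,050, so the cap limits the owner to $4,050 − $2,109.90 = $1,940.10. Plan pays $13,581 − $1,940.10 = $11,640.90.
Claim 4 — $7,177: 15% coinsurance on $7,177 = $1,076.55. That would push OOP to $5,126.55, over the $4,050 cap, so owner pays $4,050 − $4,050 = $0. Plan pays $7,177 − $0 = $7,177.
Insurer total = bills − owner's total = $24,624 − $4,050 = $20,574.

$20,574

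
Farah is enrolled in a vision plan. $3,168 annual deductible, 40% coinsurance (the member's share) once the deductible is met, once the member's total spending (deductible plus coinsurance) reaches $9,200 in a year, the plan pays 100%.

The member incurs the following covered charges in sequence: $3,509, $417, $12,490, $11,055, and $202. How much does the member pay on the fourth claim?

#1 ($3,509): deductible takes $3,168, $341 remains; member's 40% is $136.40. Cost to member: $3,304.40. OOP to date $3,304.40.
#2 ($417): 40% coinsurance on $417 = $166.80. Member pays $166.80; OOP now $3,471.20.
#3 ($12,490): deductible already satisfied, so member's share is 40% × $12,490 = $4,996. Member pays $4,996; OOP now $8,467.20.
#4 ($11,055): 40% coinsurance on $11,055 = $4,422. Adding that to $8,467.20 gives $12,889.20, past the $9,200 cap; member pays only $9,200 − $8,467.20 = $732.80.

$732.80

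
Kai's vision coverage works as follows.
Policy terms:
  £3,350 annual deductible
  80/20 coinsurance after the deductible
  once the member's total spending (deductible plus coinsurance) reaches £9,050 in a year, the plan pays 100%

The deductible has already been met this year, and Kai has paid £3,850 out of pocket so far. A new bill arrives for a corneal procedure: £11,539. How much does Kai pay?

£2,307.80

The deductible is already satisfied, so the full bill goes to coinsurance.
20% of £11,539 = £2,307.80 falls to the member.
Cumulative spending £3,850 + £2,307.80 = £6,157.80 stays under the £9,050 maximum.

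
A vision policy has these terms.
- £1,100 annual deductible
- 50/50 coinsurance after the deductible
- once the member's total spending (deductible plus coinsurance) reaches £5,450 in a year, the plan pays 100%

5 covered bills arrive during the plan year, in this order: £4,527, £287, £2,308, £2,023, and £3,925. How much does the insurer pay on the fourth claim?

£1,011.50

Claim 1 — £4,527: £1,100 finishes the deductible; £3,427 goes to coinsurance; coinsurance £3,427 × 50% = £1,713.50. Cost to member: £2,813.50. OOP to date £2,813.50. Insurer: £4,527 − £2,813.50 = £1,713.50.
Claim 2 — £287: deductible already satisfied, so member's share is 50% × £287 = £143.50. Member pays £143.50; OOP now £2,957. Plan pays £287 − £143.50 = £143.50.
Claim 3 — £2,308: 50% coinsurance on £2,308 = £1,154. Cost to member: £1,154. OOP to date £4,111. Plan pays £2,308 − £1,154 = £1,154.
Claim 4 — £2,023: deductible already satisfied, so member's share is 50% × £2,023 = £1,011.50. Cost to member: £1,011.50. OOP to date £5,122.50. Plan pays £2,023 − £1,011.50 = £1,011.50.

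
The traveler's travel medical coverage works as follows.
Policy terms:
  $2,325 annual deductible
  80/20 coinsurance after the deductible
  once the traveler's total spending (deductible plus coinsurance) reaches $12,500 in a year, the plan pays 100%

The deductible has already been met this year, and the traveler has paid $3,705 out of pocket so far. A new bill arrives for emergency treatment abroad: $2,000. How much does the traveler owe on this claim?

The deductible is already satisfied, so the full bill goes to coinsurance.
Coinsurance: $2,000 × 20% = $400.
Total out-of-pocket so far would be $3,705 + $400 = $4,105, below the $12,500 cap — no reduction.

$400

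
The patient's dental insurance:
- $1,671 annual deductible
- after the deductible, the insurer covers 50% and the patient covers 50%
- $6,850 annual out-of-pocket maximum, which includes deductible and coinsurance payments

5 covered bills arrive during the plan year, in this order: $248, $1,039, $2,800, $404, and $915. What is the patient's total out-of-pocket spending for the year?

$3,538.50

Claim 1 — $248: fully absorbed by the deductible. Patient pays $248; OOP now $248.
Claim 2 — $1,039: entire amount goes to the deductible. Patient owes $1,039 (running OOP $1,287).
Claim 3 — $2,800: deductible takes $384, $2,416 remains; coinsurance $2,416 × 50% = $1,208. Patient pays $1,592; OOP now $2,879.
Claim 4 — $404: 50% coinsurance on $404 = $202. Cost to patient: $202. OOP to date $3,081.
Claim 5 — $915: 50% coinsurance on $915 = $457.50. Cost to patient: $457.50. OOP to date $3,538.50.
Summing the patient's payments: $248 + $1,039 + $1,592 + $202 + $457.50 = $3,538.50.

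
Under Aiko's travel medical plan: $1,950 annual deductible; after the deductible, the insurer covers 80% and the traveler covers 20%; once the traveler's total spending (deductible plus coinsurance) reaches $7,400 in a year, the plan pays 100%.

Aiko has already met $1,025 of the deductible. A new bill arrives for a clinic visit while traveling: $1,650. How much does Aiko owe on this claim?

Deductible still to meet: $1,950 − $1,025 = $925.
That leaves $1,650 − $925 = $725 for coinsurance.
Traveler's 20% share of $725 is $145.
So the traveler owes $925 + $145 = $1,070 before any cap.
Total out-of-pocket so far would be $1,025 + $1,070 = $2,095, below the $7,400 cap — no reduction.

$1,070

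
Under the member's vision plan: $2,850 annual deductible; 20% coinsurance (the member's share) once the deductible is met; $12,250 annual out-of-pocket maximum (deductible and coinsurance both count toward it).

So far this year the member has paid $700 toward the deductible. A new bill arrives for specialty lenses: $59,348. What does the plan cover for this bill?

$47,798

Remaining deductible: $2,850 − $700 = $2,150.
That leaves $59,348 − $2,150 = $57,198 for coinsurance.
Coinsurance: $57,198 × 20% = $11,439.60.
That puts the member's cost at $2,150 + $11,439.60 = $13,589.60 before any cap.
Year-to-date out-of-pocket would reach $700 + $13,589.60 = $14,289.60, above the $12,250 maximum, so the member pays only $12,250 − $700 = $11,550.
The insurer covers the remainder: $59,348 − $11,550 = $47,798.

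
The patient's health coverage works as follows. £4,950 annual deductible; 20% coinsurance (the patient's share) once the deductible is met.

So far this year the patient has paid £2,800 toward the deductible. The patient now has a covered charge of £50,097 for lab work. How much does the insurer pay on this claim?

Deductible still to meet: £4,950 − £2,800 = £2,150.
The remaining £47,947 (= £50,097 − £2,150) moves to coinsurance.
Patient's 20% share of £47,947 is £9,589.40.
Patient responsibility: £2,150 + £9,589.40 = £11,739.40.
Insurer pays the balance: £50,097 − £11,739.40 = £38,357.60.

£38,357.60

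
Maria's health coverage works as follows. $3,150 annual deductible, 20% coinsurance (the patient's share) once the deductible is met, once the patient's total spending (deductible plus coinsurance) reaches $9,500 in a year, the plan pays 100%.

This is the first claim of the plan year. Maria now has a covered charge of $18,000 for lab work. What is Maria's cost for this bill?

Deductible not yet touched, so the first $3,150 of the bill goes to the deductible.
The remaining $14,850 (= $18,000 − $3,150) moves to coinsurance.
Coinsurance: $14,850 × 20% = $2,970.
That puts the patient's cost at $3,150 + $2,970 = $6,120 before any cap.
Cumulative spending $0 + $6,120 = $6,120 stays under the $9,500 maximum.

$6,120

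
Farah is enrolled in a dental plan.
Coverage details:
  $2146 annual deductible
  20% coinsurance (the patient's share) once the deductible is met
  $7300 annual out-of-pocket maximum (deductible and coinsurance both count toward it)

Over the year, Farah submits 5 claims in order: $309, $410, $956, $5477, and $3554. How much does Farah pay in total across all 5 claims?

Claim 1 ($309): all of it applies to the deductible. Patient pays $309; OOP now $309.
Claim 2 ($410): fully absorbed by the deductible. Patient pays $410; OOP now $719.
Claim 3 ($956): fully absorbed by the deductible. Patient pays $956; OOP now $1675.
Claim 4 ($5477): $471 to deductible, leaving $5006; 20% of $5006 = $1001.20. Patient pays $1472.20; OOP now $3147.20.
Claim 5 ($3554): deductible met; 20% of $3554 = $710.80. Patient owes $710.80 (running OOP $3858).
Summing the patient's payments: $309 + $410 + $956 + $1472.20 + $710.80 = $3858.

$3858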